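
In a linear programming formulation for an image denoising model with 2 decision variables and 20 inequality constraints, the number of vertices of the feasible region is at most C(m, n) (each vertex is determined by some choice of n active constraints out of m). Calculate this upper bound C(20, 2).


Each vertex corresponds to some choice of n active constraints out of m, so the number of vertices is at most C(m, n) = m! / (n!(m-n)!).
m = 20, n = 2
Numerator: 20 * 19
Denominator: 2! = 2
C(20, 2) = 190


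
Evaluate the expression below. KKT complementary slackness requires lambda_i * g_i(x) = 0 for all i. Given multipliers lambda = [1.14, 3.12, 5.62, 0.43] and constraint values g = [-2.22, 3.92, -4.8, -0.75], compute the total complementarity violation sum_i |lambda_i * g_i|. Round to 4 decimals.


KKT complementary slackness check:
lambda_1 * g_1 = 1.14 * -2.22 = -2.5308
lambda_2 * g_2 = 3.12 * 3.92 = 12.2304
lambda_3 * g_3 = 5.62 * -4.8 = -26.976
lambda_4 * g_4 = 0.43 * -0.75 = -0.3225
Total violation = 2.5308 + 12.2304 + 26.976 + 0.3225 = 42.0597


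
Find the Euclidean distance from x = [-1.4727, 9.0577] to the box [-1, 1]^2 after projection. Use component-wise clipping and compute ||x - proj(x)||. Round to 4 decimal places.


Project each component onto [-1, 1].
clip(-1.4727) = -1.0, clip(9.0577) = 1.0
Projection = [-1.0, 1.0]
Squared diffs: [0.2234, 64.9265]
Distance = sqrt(65.1499) = 8.0716


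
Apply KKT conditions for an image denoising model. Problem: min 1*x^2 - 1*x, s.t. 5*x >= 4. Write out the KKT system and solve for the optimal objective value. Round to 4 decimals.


Step 1: Try lambda = 0 (constraint inactive).
x_unc = 1/(2*1) = 0.5
Check: 5*0.5 = 2.5 < 4 -- violated!
Step 2: Constraint must be active: 5*x = 4
x* = 4/5 = 0.8
lambda = (2*1*0.8 - 1)/5 = 0.12
Step 3: Compute optimal value.
f(x*) = 1*0.8^2 - 1*0.8 = -0.16


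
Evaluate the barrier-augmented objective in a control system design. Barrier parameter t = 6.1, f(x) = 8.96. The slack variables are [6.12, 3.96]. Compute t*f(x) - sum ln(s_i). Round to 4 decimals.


Step 1: Compute log-barrier.
ln values: [1.8116, 1.3762]
phi = -(1.8116 + 1.3762) = -3.1878
Step 2: Compute augmented objective.
t*f(x) = 6.1*8.96 = 54.656
Total = 54.656 - 3.1878 = 51.4682


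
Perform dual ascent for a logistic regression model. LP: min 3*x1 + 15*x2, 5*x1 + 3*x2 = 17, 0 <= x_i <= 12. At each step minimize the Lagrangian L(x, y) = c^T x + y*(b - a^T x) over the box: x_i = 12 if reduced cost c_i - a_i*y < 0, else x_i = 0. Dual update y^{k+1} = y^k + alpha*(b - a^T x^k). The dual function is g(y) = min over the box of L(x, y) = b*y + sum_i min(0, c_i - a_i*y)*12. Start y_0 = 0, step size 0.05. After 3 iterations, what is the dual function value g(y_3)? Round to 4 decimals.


Dual ascent for LP: min 3*x1 + 15*x2, 5*x1 + 3*x2 = 17, 0 <= x_i <= 12
Step 1: y^k = 0.0, reduced costs: (3.0, 15.0)
  x^k = (0.0, 0.0), subgradient = b - a^T x = 17.0
  y^{k+1} = 0.0 + 0.05*17.0 = 0.85
Step 2: y^k = 0.85, reduced costs: (-1.25, 12.45)
  x^k = (12.0, 0.0), subgradient = b - a^T x = -43.0
  y^{k+1} = 0.85 + 0.05*-43.0 = -1.3
Step 3: y^k = -1.3, reduced costs: (9.5, 18.9)
  x^k = (0.0, 0.0), subgradient = b - a^T x = 17.0
  y^{k+1} = -1.3 + 0.05*17.0 = -0.45
Dual objective at y_3 = -0.45: reduced costs (5.25, 16.35), box minimizer x = (0.0, 0.0)
g(y_3) = b*y + (c1 - a1*y)*x1 + (c2 - a2*y)*x2 = 17*(-0.45) + 5.25*0.0 + 16.35*0.0 = -7.65 + 0.0 + 0.0 = -7.65


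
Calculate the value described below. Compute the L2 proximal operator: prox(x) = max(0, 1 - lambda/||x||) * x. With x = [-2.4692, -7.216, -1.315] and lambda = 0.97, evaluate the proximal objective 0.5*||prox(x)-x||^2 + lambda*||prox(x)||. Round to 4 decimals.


Step 1: Compute ||x||.
||x|| = 7.7393
Step 2: Compute scaling factor.
scale = max(0, 1 - 0.97/7.7393) = 0.8747
Step 3: prox(x) = [-2.1597, -6.3116, -1.1502]
||prox(x)|| = 6.7693
Step 4: Proximal objective.
0.5*||prox-x||^2 = 0.4705
lambda*||prox|| = 6.5662
Total = 7.0367


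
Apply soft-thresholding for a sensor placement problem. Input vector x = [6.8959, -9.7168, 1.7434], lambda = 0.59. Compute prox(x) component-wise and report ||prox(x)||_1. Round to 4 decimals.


Soft-thresholding with lambda = 0.59:
prox(6.8959) = sign(6.8959)*max(|6.8959| - 0.59, 0) = 6.3059
prox(-9.7168) = sign(-9.7168)*max(|-9.7168| - 0.59, 0) = -9.1268
prox(1.7434) = sign(1.7434)*max(|1.7434| - 0.59, 0) = 1.1534
prox(x) = [6.3059, -9.1268, 1.1534]
||prox(x)||_1 = 6.3059 + 9.1268 + 1.1534 = 16.5861


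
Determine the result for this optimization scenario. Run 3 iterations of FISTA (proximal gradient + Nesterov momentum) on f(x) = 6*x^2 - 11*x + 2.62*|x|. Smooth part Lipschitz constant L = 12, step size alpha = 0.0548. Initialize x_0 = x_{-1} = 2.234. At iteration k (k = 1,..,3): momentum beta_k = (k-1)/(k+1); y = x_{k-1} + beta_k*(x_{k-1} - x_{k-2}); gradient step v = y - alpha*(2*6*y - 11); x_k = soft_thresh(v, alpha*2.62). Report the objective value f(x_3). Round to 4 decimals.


FISTA on f(x) = 6*x^2 - 11*x + 2.62*|x|
L = 12, alpha = 0.0548
Iteration 1: beta = 0.0, y = 2.234 + 0.0*(2.234 - 2.234) = 2.234
  grad(y) = 15.808, v = y - alpha*grad = 1.3677
  prox(v) = soft_thresh(1.3677, 0.1436) = 1.2241
Iteration 2: beta = 0.3333, y = 1.2241 + 0.3333*(1.2241 - 2.234) = 0.8875
  grad(y) = -0.3497, v = y - alpha*grad = 0.9067
  prox(v) = soft_thresh(0.9067, 0.1436) = 0.7631
Iteration 3: beta = 0.5, y = 0.7631 + 0.5*(0.7631 - 1.2241) = 0.5326
  grad(y) = -4.6088, v = y - alpha*grad = 0.7852
  prox(v) = soft_thresh(0.7852, 0.1436) = 0.6416
f(x_3) = 6*0.6416^2 - 11*0.6416 + 2.62*|0.6416| = -2.9067


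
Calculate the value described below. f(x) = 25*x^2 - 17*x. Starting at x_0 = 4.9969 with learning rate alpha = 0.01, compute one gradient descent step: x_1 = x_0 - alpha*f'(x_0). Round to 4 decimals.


We compute the gradient at x_0 and apply the update.
f'(x) = 50*x - 17
f'(4.9969) = 50*4.9969 - 17 = 232.845
x_1 = 4.9969 - 0.01*232.845 = 2.6685


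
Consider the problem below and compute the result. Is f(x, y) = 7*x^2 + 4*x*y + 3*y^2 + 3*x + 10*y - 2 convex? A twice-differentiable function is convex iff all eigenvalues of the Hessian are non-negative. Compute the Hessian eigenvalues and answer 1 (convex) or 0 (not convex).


The Hessian of f(x,y) = 7*x^2 + 4*x*y + 3*y^2 + 3*x + 10*y - 2 is:
H = [[14, 4], [4, 6]]
Trace = 14 + 6 = 20
Determinant = 14*6 - (4)^2 = 68
Discriminant = (20)^2 - 4*68 = 128.0
Eigenvalues: lambda_1 = 4.3431, lambda_2 = 15.6569
The function is convex.

1


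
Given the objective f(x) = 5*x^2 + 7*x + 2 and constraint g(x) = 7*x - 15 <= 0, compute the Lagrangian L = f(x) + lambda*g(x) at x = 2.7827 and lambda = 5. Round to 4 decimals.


Step 1: Evaluate f(x).
f(2.7827) = 5*2.7827^2 + 7*2.7827 + 2 = 60.196
Step 2: Evaluate g(x).
g(2.7827) = 7*2.7827 - 15 = 4.4789
Step 3: Compute Lagrangian.
L = 60.196 + 5*4.4789 = 82.5905


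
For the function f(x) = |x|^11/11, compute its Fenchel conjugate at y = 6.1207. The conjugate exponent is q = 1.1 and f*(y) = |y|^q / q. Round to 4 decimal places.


The conjugate exponent q satisfies 1/p + 1/q = 1.
p = 11, so q = 11/(11 - 1) = 1.1
|y|^q = 6.1207^1.1 = 7.3364
f*(6.1207) = 7.3364 / 1.1 = 6.6694


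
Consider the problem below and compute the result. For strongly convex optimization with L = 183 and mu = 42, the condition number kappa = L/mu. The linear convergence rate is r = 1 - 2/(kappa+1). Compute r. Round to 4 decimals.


Step 1: Compute the condition number.
kappa = L/mu = 183/42 = 4.3571
Step 2: Compute the convergence rate.
r = 1 - 2/(kappa + 1) = 1 - 2*mu/(L + mu) = (L - mu)/(L + mu) = 141/225 = 0.6267


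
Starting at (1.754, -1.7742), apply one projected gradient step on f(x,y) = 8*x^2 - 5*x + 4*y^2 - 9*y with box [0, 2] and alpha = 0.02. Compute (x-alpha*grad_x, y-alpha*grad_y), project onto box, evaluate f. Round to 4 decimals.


Step 1: Compute gradient at (1.754, -1.7742).
grad_x = 2*8*1.754 - 5 = 23.064
grad_y = 2*4*-1.7742 - 9 = -23.1936
Step 2: Gradient step.
x_raw = 1.754 - 0.02*23.064 = 1.2927
y_raw = -1.7742 - 0.02*-23.1936 = -1.3103
Step 3: Project onto [0, 2].
x_proj = clip(1.2927) = 1.2927
y_proj = clip(-1.3103) = 0.0
Step 4: Evaluate f.
f(1.2927, 0.0) = 6.9054


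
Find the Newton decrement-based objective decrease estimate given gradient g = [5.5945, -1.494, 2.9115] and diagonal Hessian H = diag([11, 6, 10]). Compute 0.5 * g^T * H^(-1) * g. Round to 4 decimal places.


Step 1: H is diagonal, so H^(-1) * g = [0.5086, -0.249, 0.2912].
Step 2: g^T H^(-1) g = sum_i g_i^2 / H_ii
  = (5.5945)^2/11 + (-1.494)^2/6 + (2.9115)^2/10
  = 2.8453 + 0.372 + 0.8477 = 4.065
Step 3: Objective decrease = 0.5 * g^T H^(-1) g = 2.0325


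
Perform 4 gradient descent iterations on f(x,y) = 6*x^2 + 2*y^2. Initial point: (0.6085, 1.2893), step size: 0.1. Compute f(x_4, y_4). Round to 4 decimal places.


Gradient descent on f(x,y) = 6*x^2 + 2*y^2.
Starting point: (0.6085, 1.2893), alpha = 0.1
Step 1: grad_x = 2*6*0.6085 = 7.302, grad_y = 2*2*1.2893 = 5.1572
  x_1 = 0.6085 - 0.1*7.302 = -0.1217
  y_1 = 1.2893 - 0.1*5.1572 = 0.7736
Step 2: grad_x = 2*6*-0.1217 = -1.4604, grad_y = 2*2*0.7736 = 3.0943
  x_2 = -0.1217 - 0.1*-1.4604 = 0.0243
  y_2 = 0.7736 - 0.1*3.0943 = 0.4641
Step 3: grad_x = 2*6*0.0243 = 0.2921, grad_y = 2*2*0.4641 = 1.8566
  x_3 = 0.0243 - 0.1*0.2921 = -0.0049
  y_3 = 0.4641 - 0.1*1.8566 = 0.2785
Step 4: grad_x = 2*6*-0.0049 = -0.0584, grad_y = 2*2*0.2785 = 1.114
  x_4 = -0.0049 - 0.1*-0.0584 = 0.001
  y_4 = 0.2785 - 0.1*1.114 = 0.1671
f(0.001, 0.1671) = 6*0.001^2 + 2*0.1671^2 = 0.0558


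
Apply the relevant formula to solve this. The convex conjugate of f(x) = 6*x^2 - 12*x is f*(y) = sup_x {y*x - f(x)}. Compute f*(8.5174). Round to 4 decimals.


f*(y) = sup_x {y*x - a*x^2 - b*x} = sup_x {(y-b)*x - a*x^2}
FOC: (y - b) - 2a*x = 0 => x* = (y - b)/(2a)
x* = (8.5174 + 12)/(2*6) = 1.7098
f*(8.5174) = (y-b)^2/(4a) = (8.5174 + 12)^2/(4*6)
= 420.9637/24 = 17.5402


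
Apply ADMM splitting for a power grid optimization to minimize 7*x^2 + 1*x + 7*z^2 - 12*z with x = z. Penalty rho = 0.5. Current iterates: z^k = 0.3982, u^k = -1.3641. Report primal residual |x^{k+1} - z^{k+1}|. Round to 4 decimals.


ADMM iteration with rho = 0.5, z^k = 0.3982, u^k = -1.3641
Step 1: x-update.
Minimize 7*x^2 + 1*x + (0.5/2)*(x - 0.3982 - 1.3641)^2
FOC: (2*7 + 0.5)*x = -1 + 0.5*(0.3982 + 1.3641)
x^{k+1} = -0.0082
Step 2: z-update.
Minimize 7*z^2 - 12*z + (0.5/2)*(-0.0082 - z - 1.3641)^2
FOC: (2*7 + 0.5)*z = 12 + 0.5*(-0.0082 - 1.3641)
z^{k+1} = 0.7803
Step 3: u-update.
u^{k+1} = -1.3641 - 0.0082 - 0.7803 = -2.1526
Step 4: Primal residual = |-0.0082 - 0.7803| = 0.7885


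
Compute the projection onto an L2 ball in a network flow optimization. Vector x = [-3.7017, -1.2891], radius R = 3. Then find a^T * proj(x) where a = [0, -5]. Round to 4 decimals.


Step 1: Compute ||x|| (intermediates to 6 decimals).
||x|| = sqrt((-3.7017)^2 + (-1.2891)^2) = 3.91974
Step 2: Project.
Since ||x|| > R, scale = R/||x|| = 3/3.91974 = 0.765357, proj(x) = scale * x
proj(x) = [-2.833122, -0.986622]
Step 3: Dot product.
a^T * proj(x) = 0*(-2.833122) - 5*(-0.986622) = 4.9331


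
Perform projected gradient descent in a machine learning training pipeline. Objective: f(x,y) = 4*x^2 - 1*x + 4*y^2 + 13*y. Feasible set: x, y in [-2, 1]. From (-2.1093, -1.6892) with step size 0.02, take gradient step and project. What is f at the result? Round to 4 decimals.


Step 1: Compute gradient at (-2.1093, -1.6892).
grad_x = 2*4*-2.1093 - 1 = -17.8744
grad_y = 2*4*-1.6892 + 13 = -0.5136
Step 2: Gradient step.
x_raw = -2.1093 - 0.02*-17.8744 = -1.7518
y_raw = -1.6892 - 0.02*-0.5136 = -1.6789
Step 3: Project onto [-2, 1].
x_proj = clip(-1.7518) = -1.7518
y_proj = clip(-1.6789) = -1.6789
Step 4: Evaluate f.
f(-1.7518, -1.6789) = 3.4763


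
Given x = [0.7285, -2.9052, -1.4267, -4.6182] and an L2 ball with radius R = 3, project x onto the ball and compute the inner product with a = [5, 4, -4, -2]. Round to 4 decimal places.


Step 1: Compute ||x|| (intermediates to 6 decimals).
||x|| = sqrt(0.7285^2 + (-2.9052)^2 + (-1.4267)^2 + (-4.6182)^2) = 5.686312
Step 2: Project.
Since ||x|| > R, scale = R/||x|| = 3/5.686312 = 0.527583, proj(x) = scale * x
proj(x) = [0.384344, -1.532734, -0.752703, -2.436484]
Step 3: Dot product.
a^T * proj(x) = 5*0.384344 + 4*(-1.532734) - 4*(-0.752703) - 2*(-2.436484) = 3.6746


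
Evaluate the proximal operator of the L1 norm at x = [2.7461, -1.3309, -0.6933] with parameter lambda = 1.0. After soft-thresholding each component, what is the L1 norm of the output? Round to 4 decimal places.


Soft-thresholding with lambda = 1.0:
prox(2.7461) = sign(2.7461)*max(|2.7461| - 1.0, 0) = 1.7461
prox(-1.3309) = sign(-1.3309)*max(|-1.3309| - 1.0, 0) = -0.3309
prox(-0.6933) = sign(-0.6933)*max(|-0.6933| - 1.0, 0) = 0.0
prox(x) = [1.7461, -0.3309, 0.0]
||prox(x)||_1 = 1.7461 + 0.3309 + 0.0 = 2.077


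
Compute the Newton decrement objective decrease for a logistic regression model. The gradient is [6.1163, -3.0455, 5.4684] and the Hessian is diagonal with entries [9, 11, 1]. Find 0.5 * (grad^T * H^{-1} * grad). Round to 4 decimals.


Step 1: H is diagonal, so H^(-1) * g = [0.6796, -0.2769, 5.4684].
Step 2: g^T H^(-1) g = sum_i g_i^2 / H_ii
  = (6.1163)^2/9 + (-3.0455)^2/11 + (5.4684)^2/1
  = 4.1566 + 0.8432 + 29.9034 = 34.9032
Step 3: Objective decrease = 0.5 * g^T H^(-1) g = 17.4516


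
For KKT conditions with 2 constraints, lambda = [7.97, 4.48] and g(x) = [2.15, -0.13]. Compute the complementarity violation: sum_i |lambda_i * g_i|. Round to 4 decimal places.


KKT complementary slackness check:
lambda_1 * g_1 = 7.97 * 2.15 = 17.1355
lambda_2 * g_2 = 4.48 * -0.13 = -0.5824
Total violation = 17.1355 + 0.5824 = 17.7179


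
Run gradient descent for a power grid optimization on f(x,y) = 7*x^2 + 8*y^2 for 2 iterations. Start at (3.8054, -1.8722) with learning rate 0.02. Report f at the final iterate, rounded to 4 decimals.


Gradient descent on f(x,y) = 7*x^2 + 8*y^2.
Starting point: (3.8054, -1.8722), alpha = 0.02
Step 1: grad_x = 2*7*3.8054 = 53.2756, grad_y = 2*8*-1.8722 = -29.9552
  x_1 = 3.8054 - 0.02*53.2756 = 2.7399
  y_1 = -1.8722 - 0.02*-29.9552 = -1.2731
Step 2: grad_x = 2*7*2.7399 = 38.3584, grad_y = 2*8*-1.2731 = -20.3695
  x_2 = 2.7399 - 0.02*38.3584 = 1.9727
  y_2 = -1.2731 - 0.02*-20.3695 = -0.8657
f(1.9727, -0.8657) = 7*1.9727^2 + 8*(-0.8657)^2 = 33.2369


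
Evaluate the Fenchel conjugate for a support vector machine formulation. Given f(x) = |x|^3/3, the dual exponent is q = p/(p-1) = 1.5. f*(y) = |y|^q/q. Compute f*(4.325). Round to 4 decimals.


The conjugate exponent q satisfies 1/p + 1/q = 1.
p = 3, so q = 3/(3 - 1) = 1.5
|y|^q = 4.325^1.5 = 8.9945
f*(4.325) = 8.9945 / 1.5 = 5.9964


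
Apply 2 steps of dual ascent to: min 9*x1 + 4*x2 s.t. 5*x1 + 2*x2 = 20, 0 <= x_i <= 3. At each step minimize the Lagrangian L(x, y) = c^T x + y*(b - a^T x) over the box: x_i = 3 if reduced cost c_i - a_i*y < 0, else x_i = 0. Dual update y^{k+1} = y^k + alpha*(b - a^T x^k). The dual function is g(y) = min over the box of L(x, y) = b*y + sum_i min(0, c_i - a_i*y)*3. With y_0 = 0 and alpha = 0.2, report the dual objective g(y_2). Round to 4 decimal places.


Dual ascent for LP: min 9*x1 + 4*x2, 5*x1 + 2*x2 = 20, 0 <= x_i <= 3
Step 1: y^k = 0.0, reduced costs: (9.0, 4.0)
  x^k = (0.0, 0.0), subgradient = b - a^T x = 20.0
  y^{k+1} = 0.0 + 0.2*20.0 = 4.0
Step 2: y^k = 4.0, reduced costs: (-11.0, -4.0)
  x^k = (3.0, 3.0), subgradient = b - a^T x = -1.0
  y^{k+1} = 4.0 + 0.2*-1.0 = 3.8
Dual objective at y_2 = 3.8: reduced costs (-10.0, -3.6), box minimizer x = (3.0, 3.0)
g(y_2) = b*y + (c1 - a1*y)*x1 + (c2 - a2*y)*x2 = 20*3.8 + (-10.0)*3.0 + (-3.6)*3.0 = 76.0 - 30.0 - 10.8 = 35.2


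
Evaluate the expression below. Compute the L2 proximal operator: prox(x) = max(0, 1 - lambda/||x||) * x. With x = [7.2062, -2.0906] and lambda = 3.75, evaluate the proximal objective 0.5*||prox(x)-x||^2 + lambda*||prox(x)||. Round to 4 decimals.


Step 1: Compute ||x||.
||x|| = 7.5033
Step 2: Compute scaling factor.
scale = max(0, 1 - 3.75/7.5033) = 0.5002
Step 3: prox(x) = [3.6047, -1.0458]
||prox(x)|| = 3.7533
Step 4: Proximal objective.
0.5*||prox-x||^2 = 7.0313
lambda*||prox|| = 14.0749
Total = 21.1062


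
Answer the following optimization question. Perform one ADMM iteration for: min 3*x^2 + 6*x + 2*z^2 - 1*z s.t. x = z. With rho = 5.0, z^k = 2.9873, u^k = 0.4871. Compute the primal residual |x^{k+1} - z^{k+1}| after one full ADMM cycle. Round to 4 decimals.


ADMM iteration with rho = 5.0, z^k = 2.9873, u^k = 0.4871
Step 1: x-update.
Minimize 3*x^2 + 6*x + (5.0/2)*(x - 2.9873 + 0.4871)^2
FOC: (2*3 + 5.0)*x = -6 + 5.0*(2.9873 - 0.4871)
x^{k+1} = 0.591
Step 2: z-update.
Minimize 2*z^2 - 1*z + (5.0/2)*(0.591 - z + 0.4871)^2
FOC: (2*2 + 5.0)*z = 1 + 5.0*(0.591 + 0.4871)
z^{k+1} = 0.7101
Step 3: u-update.
u^{k+1} = 0.4871 + 0.591 - 0.7101 = 0.368
Step 4: Primal residual = |0.591 - 0.7101| = 0.1191


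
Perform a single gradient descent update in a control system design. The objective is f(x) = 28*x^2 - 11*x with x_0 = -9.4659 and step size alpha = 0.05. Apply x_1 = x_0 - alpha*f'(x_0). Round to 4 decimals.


We compute the gradient at x_0 and apply the update.
f'(x) = 56*x - 11
f'(-9.4659) = 56*-9.4659 - 11 = -541.0904
x_1 = -9.4659 - 0.05*-541.0904 = 17.5886


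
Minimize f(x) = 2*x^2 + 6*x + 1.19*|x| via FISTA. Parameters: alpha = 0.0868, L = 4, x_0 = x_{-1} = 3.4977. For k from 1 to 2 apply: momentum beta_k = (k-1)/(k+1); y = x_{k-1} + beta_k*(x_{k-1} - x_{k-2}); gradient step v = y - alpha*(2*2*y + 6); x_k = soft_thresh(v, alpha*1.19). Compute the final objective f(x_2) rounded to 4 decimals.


FISTA on f(x) = 2*x^2 + 6*x + 1.19*|x|
L = 4, alpha = 0.0868
Iteration 1: beta = 0.0, y = 3.4977 + 0.0*(3.4977 - 3.4977) = 3.4977
  grad(y) = 19.9908, v = y - alpha*grad = 1.7625
  prox(v) = soft_thresh(1.7625, 0.1033) = 1.6592
Iteration 2: beta = 0.3333, y = 1.6592 + 0.3333*(1.6592 - 3.4977) = 1.0464
  grad(y) = 10.1855, v = y - alpha*grad = 0.1623
  prox(v) = soft_thresh(0.1623, 0.1033) = 0.059
f(x_2) = 2*0.059^2 + 6*0.059 + 1.19*|0.059| = 0.431


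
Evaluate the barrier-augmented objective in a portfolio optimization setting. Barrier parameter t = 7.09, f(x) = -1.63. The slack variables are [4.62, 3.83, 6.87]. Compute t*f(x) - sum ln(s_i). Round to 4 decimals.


Step 1: Compute log-barrier.
ln values: [1.5304, 1.3429, 1.9272]
phi = -(1.5304 + 1.3429 + 1.9272) = -4.8004
Step 2: Compute augmented objective.
t*f(x) = 7.09*-1.63 = -11.5567
Total = -11.5567 - 4.8004 = -16.3571


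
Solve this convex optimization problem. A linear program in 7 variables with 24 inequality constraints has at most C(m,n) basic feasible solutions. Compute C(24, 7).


Each vertex corresponds to some choice of n active constraints out of m, so the number of vertices is at most C(m, n) = m! / (n!(m-n)!).
m = 24, n = 7
Numerator: 24 * 23 * 22 * 21 * 20 * 19 * 18
Denominator: 7! = 5040
C(24, 7) = 346104


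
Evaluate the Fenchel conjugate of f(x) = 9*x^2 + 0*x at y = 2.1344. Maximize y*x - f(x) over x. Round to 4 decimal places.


f*(y) = sup_x {y*x - a*x^2 - b*x} = sup_x {(y-b)*x - a*x^2}
FOC: (y - b) - 2a*x = 0 => x* = (y - b)/(2a)
x* = (2.1344 - 0)/(2*9) = 0.1186
f*(2.1344) = (y-b)^2/(4a) = (2.1344 - 0)^2/(4*9)
= 4.5557/36 = 0.1265


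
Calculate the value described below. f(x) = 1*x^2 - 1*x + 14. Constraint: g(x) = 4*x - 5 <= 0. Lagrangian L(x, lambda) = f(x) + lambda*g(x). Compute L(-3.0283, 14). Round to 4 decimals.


Step 1: Evaluate f(x).
f(-3.0283) = 1*(-3.0283)^2 - 1*(-3.0283) + 14 = 26.1989
Step 2: Evaluate g(x).
g(-3.0283) = 4*-3.0283 - 5 = -17.1132
Step 3: Compute Lagrangian.
L = 26.1989 + 14*-17.1132 = -213.3859


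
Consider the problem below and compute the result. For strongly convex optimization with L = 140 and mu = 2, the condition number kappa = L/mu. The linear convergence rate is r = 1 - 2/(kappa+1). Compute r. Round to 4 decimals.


Step 1: Compute the condition number.
kappa = L/mu = 140/2 = 70.0
Step 2: Compute the convergence rate.
r = 1 - 2/(kappa + 1) = 1 - 2*mu/(L + mu) = (L - mu)/(L + mu) = 138/142 = 0.9718


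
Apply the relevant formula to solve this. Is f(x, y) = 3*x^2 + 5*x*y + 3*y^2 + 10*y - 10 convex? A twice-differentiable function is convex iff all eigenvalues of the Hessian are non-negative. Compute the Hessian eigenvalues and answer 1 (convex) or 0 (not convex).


The Hessian of f(x,y) = 3*x^2 + 5*x*y + 3*y^2 + 10*y - 10 is:
H = [[6, 5], [5, 6]]
Trace = 6 + 6 = 12
Determinant = 6*6 - (5)^2 = 11
Discriminant = (12)^2 - 4*11 = 100.0
Eigenvalues: lambda_1 = 1.0, lambda_2 = 11.0
The function is convex.

1


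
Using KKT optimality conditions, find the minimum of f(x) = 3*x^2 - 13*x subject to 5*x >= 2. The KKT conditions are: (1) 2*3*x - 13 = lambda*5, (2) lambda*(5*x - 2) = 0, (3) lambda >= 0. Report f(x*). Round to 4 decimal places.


Step 1: Try lambda = 0 (constraint inactive).
Stationarity: 2*3*x - 13 = 0
x* = 13/(2*3) = 13/6 = 2.1667 (rounded; the exact value 13/6 is used below)
Check constraint: 5*2.1667 = 10.8335 >= 2 -- satisfied.
Step 2: Compute optimal value.
f(x*) = 3*(13/6)^2 - 13*(13/6) = -14.0833


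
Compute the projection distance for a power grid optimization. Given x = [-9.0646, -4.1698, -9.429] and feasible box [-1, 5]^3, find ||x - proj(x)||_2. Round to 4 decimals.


Project each component onto [-1, 5].
clip(-9.0646) = -1.0, clip(-4.1698) = -1.0, clip(-9.429) = -1.0
Projection = [-1.0, -1.0, -1.0]
Squared diffs: [65.0378, 10.0476, 71.048]
Distance = sqrt(146.1334) = 12.0886


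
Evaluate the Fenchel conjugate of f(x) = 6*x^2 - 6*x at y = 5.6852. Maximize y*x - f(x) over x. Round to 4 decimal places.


f*(y) = sup_x {y*x - a*x^2 - b*x} = sup_x {(y-b)*x - a*x^2}
FOC: (y - b) - 2a*x = 0 => x* = (y - b)/(2a)
x* = (5.6852 + 6)/(2*6) = 0.9738
f*(5.6852) = (y-b)^2/(4a) = (5.6852 + 6)^2/(4*6)
= 136.5439/24 = 5.6893


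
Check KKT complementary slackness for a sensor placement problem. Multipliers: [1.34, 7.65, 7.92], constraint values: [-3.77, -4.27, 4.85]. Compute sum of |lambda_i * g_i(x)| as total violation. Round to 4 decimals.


KKT complementary slackness check:
lambda_1 * g_1 = 1.34 * -3.77 = -5.0518
lambda_2 * g_2 = 7.65 * -4.27 = -32.6655
lambda_3 * g_3 = 7.92 * 4.85 = 38.412
Total violation = 5.0518 + 32.6655 + 38.412 = 76.1293


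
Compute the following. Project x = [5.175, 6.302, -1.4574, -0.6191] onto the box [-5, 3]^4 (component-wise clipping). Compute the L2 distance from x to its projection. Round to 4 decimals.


Project each component onto [-5, 3].
clip(5.175) = 3.0, clip(6.302) = 3.0, clip(-1.4574) = -1.4574, clip(-0.6191) = -0.6191
Projection = [3.0, 3.0, -1.4574, -0.6191]
Squared diffs: [4.7306, 10.9032, 0.0, 0.0]
Distance = sqrt(15.6338) = 3.954


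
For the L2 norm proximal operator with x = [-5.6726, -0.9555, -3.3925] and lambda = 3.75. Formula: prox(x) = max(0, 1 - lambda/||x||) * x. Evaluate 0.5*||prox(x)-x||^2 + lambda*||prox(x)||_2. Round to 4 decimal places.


Step 1: Compute ||x||.
||x|| = 6.6784
Step 2: Compute scaling factor.
scale = max(0, 1 - 3.75/6.6784) = 0.4385
Step 3: prox(x) = [-2.4873, -0.419, -1.4876]
||prox(x)|| = 2.9284
Step 4: Proximal objective.
0.5*||prox-x||^2 = 7.0313
lambda*||prox|| = 10.9815
Total = 18.0126


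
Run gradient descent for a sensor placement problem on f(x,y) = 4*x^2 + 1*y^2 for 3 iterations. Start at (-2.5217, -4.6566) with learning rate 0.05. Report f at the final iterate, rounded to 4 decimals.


Gradient descent on f(x,y) = 4*x^2 + 1*y^2.
Starting point: (-2.5217, -4.6566), alpha = 0.05
Step 1: grad_x = 2*4*-2.5217 = -20.1736, grad_y = 2*1*-4.6566 = -9.3132
  x_1 = -2.5217 - 0.05*-20.1736 = -1.513
  y_1 = -4.6566 - 0.05*-9.3132 = -4.1909
Step 2: grad_x = 2*4*-1.513 = -12.1042, grad_y = 2*1*-4.1909 = -8.3819
  x_2 = -1.513 - 0.05*-12.1042 = -0.9078
  y_2 = -4.1909 - 0.05*-8.3819 = -3.7718
Step 3: grad_x = 2*4*-0.9078 = -7.2625, grad_y = 2*1*-3.7718 = -7.5437
  x_3 = -0.9078 - 0.05*-7.2625 = -0.5447
  y_3 = -3.7718 - 0.05*-7.5437 = -3.3947
f(-0.5447, -3.3947) = 4*(-0.5447)^2 + 1*(-3.3947)^2 = 12.7105


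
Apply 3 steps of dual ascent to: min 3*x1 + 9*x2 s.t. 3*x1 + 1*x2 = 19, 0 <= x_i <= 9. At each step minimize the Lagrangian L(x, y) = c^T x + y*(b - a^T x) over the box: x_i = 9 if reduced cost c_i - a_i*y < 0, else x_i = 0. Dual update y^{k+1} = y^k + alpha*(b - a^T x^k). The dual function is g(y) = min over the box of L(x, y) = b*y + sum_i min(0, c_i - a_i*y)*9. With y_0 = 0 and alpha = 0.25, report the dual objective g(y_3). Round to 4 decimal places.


Dual ascent for LP: min 3*x1 + 9*x2, 3*x1 + 1*x2 = 19, 0 <= x_i <= 9
Step 1: y^k = 0.0, reduced costs: (3.0, 9.0)
  x^k = (0.0, 0.0), subgradient = b - a^T x = 19.0
  y^{k+1} = 0.0 + 0.25*19.0 = 4.75
Step 2: y^k = 4.75, reduced costs: (-11.25, 4.25)
  x^k = (9.0, 0.0), subgradient = b - a^T x = -8.0
  y^{k+1} = 4.75 + 0.25*-8.0 = 2.75
Step 3: y^k = 2.75, reduced costs: (-5.25, 6.25)
  x^k = (9.0, 0.0), subgradient = b - a^T x = -8.0
  y^{k+1} = 2.75 + 0.25*-8.0 = 0.75
Dual objective at y_3 = 0.75: reduced costs (0.75, 8.25), box minimizer x = (0.0, 0.0)
g(y_3) = b*y + (c1 - a1*y)*x1 + (c2 - a2*y)*x2 = 19*0.75 + 0.75*0.0 + 8.25*0.0 = 14.25 + 0.0 + 0.0 = 14.25


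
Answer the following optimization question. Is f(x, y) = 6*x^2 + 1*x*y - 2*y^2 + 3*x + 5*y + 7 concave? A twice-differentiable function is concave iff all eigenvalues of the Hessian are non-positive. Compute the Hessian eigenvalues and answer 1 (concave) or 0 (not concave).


The Hessian of f(x,y) = 6*x^2 + 1*x*y - 2*y^2 + 3*x + 5*y + 7 is:
H = [[12, 1], [1, -4]]
Trace = 12 - 4 = 8
Determinant = 12*-4 - (1)^2 = -49
Discriminant = (8)^2 - 4*-49 = 260.0
Eigenvalues: lambda_1 = -4.0623, lambda_2 = 12.0623
The function is not concave.

0


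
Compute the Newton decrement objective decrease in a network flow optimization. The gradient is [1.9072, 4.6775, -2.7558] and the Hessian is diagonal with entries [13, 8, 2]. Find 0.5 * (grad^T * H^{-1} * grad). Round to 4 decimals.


Step 1: H is diagonal, so H^(-1) * g = [0.1467, 0.5847, -1.3779].
Step 2: g^T H^(-1) g = sum_i g_i^2 / H_ii
  = (1.9072)^2/13 + (4.6775)^2/8 + (-2.7558)^2/2
  = 0.2798 + 2.7349 + 3.7972 = 6.8119
Step 3: Objective decrease = 0.5 * g^T H^(-1) g = 3.4059


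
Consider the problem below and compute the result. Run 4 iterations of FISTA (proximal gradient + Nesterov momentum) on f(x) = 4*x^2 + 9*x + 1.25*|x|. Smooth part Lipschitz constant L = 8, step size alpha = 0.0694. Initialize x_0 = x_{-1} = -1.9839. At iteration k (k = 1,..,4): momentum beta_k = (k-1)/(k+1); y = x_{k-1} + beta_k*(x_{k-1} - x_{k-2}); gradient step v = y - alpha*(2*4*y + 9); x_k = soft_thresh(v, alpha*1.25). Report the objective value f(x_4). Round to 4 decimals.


FISTA on f(x) = 4*x^2 + 9*x + 1.25*|x|
L = 8, alpha = 0.0694
Iteration 1: beta = 0.0, y = -1.9839 + 0.0*(-1.9839 + 1.9839) = -1.9839
  grad(y) = -6.8712, v = y - alpha*grad = -1.507
  prox(v) = soft_thresh(-1.507, 0.0868) = -1.4203
Iteration 2: beta = 0.3333, y = -1.4203 + 0.3333*(-1.4203 + 1.9839) = -1.2324
  grad(y) = -0.8593, v = y - alpha*grad = -1.1728
  prox(v) = soft_thresh(-1.1728, 0.0868) = -1.086
Iteration 3: beta = 0.5, y = -1.086 + 0.5*(-1.086 + 1.4203) = -0.9189
  grad(y) = 1.6488, v = y - alpha*grad = -1.0333
  prox(v) = soft_thresh(-1.0333, 0.0868) = -0.9466
Iteration 4: beta = 0.6, y = -0.9466 + 0.6*(-0.9466 + 1.086) = -0.8629
  grad(y) = 2.0968, v = y - alpha*grad = -1.0084
  prox(v) = soft_thresh(-1.0084, 0.0868) = -0.9217
f(x_4) = 4*(-0.9217)^2 + 9*(-0.9217) + 1.25*|-0.9217| = -3.745


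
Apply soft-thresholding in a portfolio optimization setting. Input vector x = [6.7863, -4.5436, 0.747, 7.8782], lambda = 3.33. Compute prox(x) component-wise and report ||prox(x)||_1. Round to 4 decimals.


Soft-thresholding with lambda = 3.33:
prox(6.7863) = sign(6.7863)*max(|6.7863| - 3.33, 0) = 3.4563
prox(-4.5436) = sign(-4.5436)*max(|-4.5436| - 3.33, 0) = -1.2136
prox(0.747) = sign(0.747)*max(|0.747| - 3.33, 0) = 0.0
prox(7.8782) = sign(7.8782)*max(|7.8782| - 3.33, 0) = 4.5482
prox(x) = [3.4563, -1.2136, 0.0, 4.5482]
||prox(x)||_1 = 3.4563 + 1.2136 + 0.0 + 4.5482 = 9.2181


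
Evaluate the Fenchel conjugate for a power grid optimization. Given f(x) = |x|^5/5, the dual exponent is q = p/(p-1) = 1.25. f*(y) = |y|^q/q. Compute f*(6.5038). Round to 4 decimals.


The conjugate exponent q satisfies 1/p + 1/q = 1.
p = 5, so q = 5/(5 - 1) = 1.25
|y|^q = 6.5038^1.25 = 10.3863
f*(6.5038) = 10.3863 / 1.25 = 8.309


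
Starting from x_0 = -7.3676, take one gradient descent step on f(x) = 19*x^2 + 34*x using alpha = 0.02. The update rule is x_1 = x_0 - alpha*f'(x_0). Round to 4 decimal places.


We compute the gradient at x_0 and apply the update.
f'(x) = 38*x + 34
f'(-7.3676) = 38*-7.3676 + 34 = -245.9688
x_1 = -7.3676 - 0.02*-245.9688 = -2.4482


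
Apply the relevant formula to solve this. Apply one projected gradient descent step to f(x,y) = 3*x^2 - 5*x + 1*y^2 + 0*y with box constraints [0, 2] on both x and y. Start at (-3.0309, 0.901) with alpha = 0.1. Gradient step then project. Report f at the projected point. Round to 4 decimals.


Step 1: Compute gradient at (-3.0309, 0.901).
grad_x = 2*3*-3.0309 - 5 = -23.1854
grad_y = 2*1*0.901 + 0 = 1.802
Step 2: Gradient step.
x_raw = -3.0309 - 0.1*-23.1854 = -0.7124
y_raw = 0.901 - 0.1*1.802 = 0.7208
Step 3: Project onto [0, 2].
x_proj = clip(-0.7124) = 0.0
y_proj = clip(0.7208) = 0.7208
Step 4: Evaluate f.
f(0.0, 0.7208) = 0.5196


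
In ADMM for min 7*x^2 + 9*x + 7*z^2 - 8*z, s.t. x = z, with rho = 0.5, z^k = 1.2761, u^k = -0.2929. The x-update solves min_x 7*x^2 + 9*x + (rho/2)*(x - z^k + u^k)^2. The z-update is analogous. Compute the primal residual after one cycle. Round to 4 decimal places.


ADMM iteration with rho = 0.5, z^k = 1.2761, u^k = -0.2929
Step 1: x-update.
Minimize 7*x^2 + 9*x + (0.5/2)*(x - 1.2761 - 0.2929)^2
FOC: (2*7 + 0.5)*x = -9 + 0.5*(1.2761 + 0.2929)
x^{k+1} = -0.5666
Step 2: z-update.
Minimize 7*z^2 - 8*z + (0.5/2)*(-0.5666 - z - 0.2929)^2
FOC: (2*7 + 0.5)*z = 8 + 0.5*(-0.5666 - 0.2929)
z^{k+1} = 0.5221
Step 3: u-update.
u^{k+1} = -0.2929 - 0.5666 - 0.5221 = -1.3816
Step 4: Primal residual = |-0.5666 - 0.5221| = 1.0887


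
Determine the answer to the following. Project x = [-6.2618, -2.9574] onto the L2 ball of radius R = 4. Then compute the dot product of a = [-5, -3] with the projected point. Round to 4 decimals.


Step 1: Compute ||x|| (intermediates to 6 decimals).
||x|| = sqrt((-6.2618)^2 + (-2.9574)^2) = 6.925053
Step 2: Project.
Since ||x|| > R, scale = R/||x|| = 4/6.925053 = 0.577613, proj(x) = scale * x
proj(x) = [-3.616897, -1.708233]
Step 3: Dot product.
a^T * proj(x) = -5*(-3.616897) - 3*(-1.708233) = 23.2092


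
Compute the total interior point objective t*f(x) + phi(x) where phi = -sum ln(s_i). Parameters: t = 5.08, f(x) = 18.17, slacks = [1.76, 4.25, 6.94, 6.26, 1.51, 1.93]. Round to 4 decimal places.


Step 1: Compute log-barrier.
ln values: [0.5653, 1.4469, 1.9373, 1.8342, 0.4121, 0.6575]
phi = -(0.5653 + 1.4469 + 1.9373 + 1.8342 + 0.4121 + 0.6575) = -6.8533
Step 2: Compute augmented objective.
t*f(x) = 5.08*18.17 = 92.3036
Total = 92.3036 - 6.8533 = 85.4503


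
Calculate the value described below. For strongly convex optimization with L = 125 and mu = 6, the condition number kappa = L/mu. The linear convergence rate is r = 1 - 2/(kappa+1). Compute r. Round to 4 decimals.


Step 1: Compute the condition number.
kappa = L/mu = 125/6 = 20.8333
Step 2: Compute the convergence rate.
r = 1 - 2/(kappa + 1) = 1 - 2*mu/(L + mu) = (L - mu)/(L + mu) = 119/131 = 0.9084


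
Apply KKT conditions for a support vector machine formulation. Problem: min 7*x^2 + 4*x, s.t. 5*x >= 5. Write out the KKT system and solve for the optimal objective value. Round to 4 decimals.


Step 1: Try lambda = 0 (constraint inactive).
x_unc = -4/(2*7) = -0.2857
Check: 5*-0.2857 = -1.4285 < 5 -- violated!
Step 2: Constraint must be active: 5*x = 5
x* = 5/5 = 1.0
lambda = (2*7*1.0 + 4)/5 = 3.6
Step 3: Compute optimal value.
f(x*) = 7*1.0^2 + 4*1.0 = 11.0


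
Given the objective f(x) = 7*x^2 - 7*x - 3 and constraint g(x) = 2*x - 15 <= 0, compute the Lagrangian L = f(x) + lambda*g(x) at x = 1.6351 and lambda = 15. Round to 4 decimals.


Step 1: Evaluate f(x).
f(1.6351) = 7*1.6351^2 - 7*1.6351 - 3 = 4.2692
Step 2: Evaluate g(x).
g(1.6351) = 2*1.6351 - 15 = -11.7298
Step 3: Compute Lagrangian.
L = 4.2692 + 15*-11.7298 = -171.6778


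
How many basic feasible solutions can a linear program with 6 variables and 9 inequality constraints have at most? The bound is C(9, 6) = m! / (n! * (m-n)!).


Each vertex corresponds to some choice of n active constraints out of m, so the number of vertices is at most C(m, n) = m! / (n!(m-n)!).
m = 9, n = 6
Numerator: 9 * 8 * 7 * 6 * 5 * 4
Denominator: 6! = 720
C(9, 6) = 84


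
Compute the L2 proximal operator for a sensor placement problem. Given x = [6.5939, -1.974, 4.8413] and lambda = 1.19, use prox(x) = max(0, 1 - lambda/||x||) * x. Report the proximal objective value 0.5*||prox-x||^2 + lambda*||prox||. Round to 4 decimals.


Step 1: Compute ||x||.
||x|| = 8.4151
Step 2: Compute scaling factor.
scale = max(0, 1 - 1.19/8.4151) = 0.8586
Step 3: prox(x) = [5.6614, -1.6949, 4.1567]
||prox(x)|| = 7.2251
Step 4: Proximal objective.
0.5*||prox-x||^2 = 0.7081
lambda*||prox|| = 8.5979
Total = 9.306


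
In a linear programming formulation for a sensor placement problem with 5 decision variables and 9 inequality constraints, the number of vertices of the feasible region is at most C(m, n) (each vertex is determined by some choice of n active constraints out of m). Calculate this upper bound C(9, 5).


Each vertex corresponds to some choice of n active constraints out of m, so the number of vertices is at most C(m, n) = m! / (n!(m-n)!).
m = 9, n = 5
Numerator: 9 * 8 * 7 * 6 * 5
Denominator: 5! = 120
C(9, 5) = 126


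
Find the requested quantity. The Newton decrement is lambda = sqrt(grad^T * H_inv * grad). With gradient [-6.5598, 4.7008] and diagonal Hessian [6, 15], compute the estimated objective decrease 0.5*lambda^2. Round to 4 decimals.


Step 1: H is diagonal, so H^(-1) * g = [-1.0933, 0.3134].
Step 2: g^T H^(-1) g = sum_i g_i^2 / H_ii
  = (-6.5598)^2/6 + (4.7008)^2/15
  = 7.1718 + 1.4732 = 8.645
Step 3: Objective decrease = 0.5 * g^T H^(-1) g = 4.3225


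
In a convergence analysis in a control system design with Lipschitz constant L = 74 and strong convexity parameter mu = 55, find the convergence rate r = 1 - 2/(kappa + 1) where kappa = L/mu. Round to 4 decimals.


Step 1: Compute the condition number.
kappa = L/mu = 74/55 = 1.3455
Step 2: Compute the convergence rate.
r = 1 - 2/(kappa + 1) = 1 - 2*mu/(L + mu) = (L - mu)/(L + mu) = 19/129 = 0.1473


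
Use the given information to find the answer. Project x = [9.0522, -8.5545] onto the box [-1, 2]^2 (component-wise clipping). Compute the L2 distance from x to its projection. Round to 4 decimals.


Project each component onto [-1, 2].
clip(9.0522) = 2.0, clip(-8.5545) = -1.0
Projection = [2.0, -1.0]
Squared diffs: [49.7335, 57.0705]
Distance = sqrt(106.804) = 10.3346


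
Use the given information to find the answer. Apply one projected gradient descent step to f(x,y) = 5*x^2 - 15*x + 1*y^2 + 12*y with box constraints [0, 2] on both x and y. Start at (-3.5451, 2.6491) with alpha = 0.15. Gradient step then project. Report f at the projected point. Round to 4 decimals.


Step 1: Compute gradient at (-3.5451, 2.6491).
grad_x = 2*5*-3.5451 - 15 = -50.451
grad_y = 2*1*2.6491 + 12 = 17.2982
Step 2: Gradient step.
x_raw = -3.5451 - 0.15*-50.451 = 4.0226
y_raw = 2.6491 - 0.15*17.2982 = 0.0544
Step 3: Project onto [0, 2].
x_proj = clip(4.0226) = 2.0
y_proj = clip(0.0544) = 0.0544
Step 4: Evaluate f.
f(2.0, 0.0544) = -9.3446


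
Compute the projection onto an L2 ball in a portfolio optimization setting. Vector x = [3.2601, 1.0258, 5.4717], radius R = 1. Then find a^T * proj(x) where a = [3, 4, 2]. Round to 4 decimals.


Step 1: Compute ||x|| (intermediates to 6 decimals).
||x|| = sqrt(3.2601^2 + 1.0258^2 + 5.4717^2) = 6.451358
Step 2: Project.
Since ||x|| > R, scale = R/||x|| = 1/6.451358 = 0.155006, proj(x) = scale * x
proj(x) = [0.505335, 0.159005, 0.848146]
Step 3: Dot product.
a^T * proj(x) = 3*0.505335 + 4*0.159005 + 2*0.848146 = 3.8483


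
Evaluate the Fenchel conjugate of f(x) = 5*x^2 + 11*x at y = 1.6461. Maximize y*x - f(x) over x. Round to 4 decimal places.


f*(y) = sup_x {y*x - a*x^2 - b*x} = sup_x {(y-b)*x - a*x^2}
FOC: (y - b) - 2a*x = 0 => x* = (y - b)/(2a)
x* = (1.6461 - 11)/(2*5) = -0.9354
f*(1.6461) = (y-b)^2/(4a) = (1.6461 - 11)^2/(4*5)
= 87.4954/20 = 4.3748


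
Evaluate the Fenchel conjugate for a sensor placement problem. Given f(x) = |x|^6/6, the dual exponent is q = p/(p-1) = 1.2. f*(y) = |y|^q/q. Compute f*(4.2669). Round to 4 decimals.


The conjugate exponent q satisfies 1/p + 1/q = 1.
p = 6, so q = 6/(6 - 1) = 1.2
|y|^q = 4.2669^1.2 = 5.7034
f*(4.2669) = 5.7034 / 1.2 = 4.7528


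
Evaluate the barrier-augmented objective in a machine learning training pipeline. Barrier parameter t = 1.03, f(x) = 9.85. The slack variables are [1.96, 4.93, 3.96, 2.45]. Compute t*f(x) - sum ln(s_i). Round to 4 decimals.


Step 1: Compute log-barrier.
ln values: [0.6729, 1.5953, 1.3762, 0.8961]
phi = -(0.6729 + 1.5953 + 1.3762 + 0.8961) = -4.5406
Step 2: Compute augmented objective.
t*f(x) = 1.03*9.85 = 10.1455
Total = 10.1455 - 4.5406 = 5.6049


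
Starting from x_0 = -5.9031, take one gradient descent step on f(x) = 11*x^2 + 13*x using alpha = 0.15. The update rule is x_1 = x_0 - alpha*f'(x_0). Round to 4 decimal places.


We compute the gradient at x_0 and apply the update.
f'(x) = 22*x + 13
f'(-5.9031) = 22*-5.9031 + 13 = -116.8682
x_1 = -5.9031 - 0.15*-116.8682 = 11.6271


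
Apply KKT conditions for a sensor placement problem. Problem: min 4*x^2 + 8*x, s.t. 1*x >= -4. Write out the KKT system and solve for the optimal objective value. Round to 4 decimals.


Step 1: Try lambda = 0 (constraint inactive).
Stationarity: 2*4*x + 8 = 0
x* = -8/(2*4) = -1.0
Check constraint: 1*-1.0 = -1.0 >= -4 -- satisfied.
Step 2: Compute optimal value.
f(x*) = 4*(-1.0)^2 + 8*(-1.0) = -4.0


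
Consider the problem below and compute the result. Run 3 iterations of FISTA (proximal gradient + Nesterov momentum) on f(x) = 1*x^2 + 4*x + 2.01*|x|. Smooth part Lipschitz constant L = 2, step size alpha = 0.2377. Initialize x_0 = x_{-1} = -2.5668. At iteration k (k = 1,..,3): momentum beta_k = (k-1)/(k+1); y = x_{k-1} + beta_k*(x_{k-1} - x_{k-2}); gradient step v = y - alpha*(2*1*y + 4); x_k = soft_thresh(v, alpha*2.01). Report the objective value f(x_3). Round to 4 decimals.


FISTA on f(x) = 1*x^2 + 4*x + 2.01*|x|
L = 2, alpha = 0.2377
Iteration 1: beta = 0.0, y = -2.5668 + 0.0*(-2.5668 + 2.5668) = -2.5668
  grad(y) = -1.1336, v = y - alpha*grad = -2.2973
  prox(v) = soft_thresh(-2.2973, 0.4778) = -1.8196
Iteration 2: beta = 0.3333, y = -1.8196 + 0.3333*(-1.8196 + 2.5668) = -1.5705
  grad(y) = 0.859, v = y - alpha*grad = -1.7747
  prox(v) = soft_thresh(-1.7747, 0.4778) = -1.2969
Iteration 3: beta = 0.5, y = -1.2969 + 0.5*(-1.2969 + 1.8196) = -1.0356
  grad(y) = 1.9289, v = y - alpha*grad = -1.4941
  prox(v) = soft_thresh(-1.4941, 0.4778) = -1.0163
f(x_3) = 1*(-1.0163)^2 + 4*(-1.0163) + 2.01*|-1.0163| = -0.9896


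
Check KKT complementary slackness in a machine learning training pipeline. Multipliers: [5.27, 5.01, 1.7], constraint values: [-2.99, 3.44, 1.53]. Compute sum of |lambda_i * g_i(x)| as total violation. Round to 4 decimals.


KKT complementary slackness check:
lambda_1 * g_1 = 5.27 * -2.99 = -15.7573
lambda_2 * g_2 = 5.01 * 3.44 = 17.2344
lambda_3 * g_3 = 1.7 * 1.53 = 2.601
Total violation = 15.7573 + 17.2344 + 2.601 = 35.5927


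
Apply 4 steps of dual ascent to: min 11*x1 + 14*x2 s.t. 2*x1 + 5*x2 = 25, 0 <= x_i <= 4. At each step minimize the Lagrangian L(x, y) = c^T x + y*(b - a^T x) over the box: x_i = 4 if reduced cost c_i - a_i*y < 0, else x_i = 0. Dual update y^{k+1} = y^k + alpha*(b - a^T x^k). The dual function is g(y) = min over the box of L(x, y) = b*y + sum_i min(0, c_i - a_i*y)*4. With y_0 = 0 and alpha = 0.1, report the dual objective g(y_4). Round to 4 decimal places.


Dual ascent for LP: min 11*x1 + 14*x2, 2*x1 + 5*x2 = 25, 0 <= x_i <= 4
Step 1: y^k = 0.0, reduced costs: (11.0, 14.0)
  x^k = (0.0, 0.0), subgradient = b - a^T x = 25.0
  y^{k+1} = 0.0 + 0.1*25.0 = 2.5
Step 2: y^k = 2.5, reduced costs: (6.0, 1.5)
  x^k = (0.0, 0.0), subgradient = b - a^T x = 25.0
  y^{k+1} = 2.5 + 0.1*25.0 = 5.0
Step 3: y^k = 5.0, reduced costs: (1.0, -11.0)
  x^k = (0.0, 4.0), subgradient = b - a^T x = 5.0
  y^{k+1} = 5.0 + 0.1*5.0 = 5.5
Step 4: y^k = 5.5, reduced costs: (0.0, -13.5)
  x^k = (0.0, 4.0), subgradient = b - a^T x = 5.0
  y^{k+1} = 5.5 + 0.1*5.0 = 6.0
Dual objective at y_4 = 6.0: reduced costs (-1.0, -16.0), box minimizer x = (4.0, 4.0)
g(y_4) = b*y + (c1 - a1*y)*x1 + (c2 - a2*y)*x2 = 25*6.0 + (-1.0)*4.0 + (-16.0)*4.0 = 150.0 - 4.0 - 64.0 = 82.0
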